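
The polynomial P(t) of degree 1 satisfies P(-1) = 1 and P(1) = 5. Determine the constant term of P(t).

Write P(t) = at + b. Substituting each data point gives a linear system:
  -a + b = 1
  a + b = 5
Solving the system yields a = 2, b = 3.
So P(t) = 2t + 3.
The constant term is 3.

3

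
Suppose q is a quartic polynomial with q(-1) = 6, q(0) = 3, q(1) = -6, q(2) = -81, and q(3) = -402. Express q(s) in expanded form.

q(s) = -5s^4 + 2s^2 - 6s + 3

Write q(s) = as^4 + bs^3 + cs^2 + ds + e. Substituting each data point gives a linear system:
  a - b + c - d + e = 6
  e = 3
  a + b + c + d + e = -6
  16a + 8b + 4c + 2d + e = -81
  81a + 27b + 9c + 3d + e = -402
Solving the system yields a = -5, b = 0, c = 2, d = -6, e = 3.
So q(s) = -5s⁴ + 2s² - 6s + 3.
Check: q(-1) = 6. ✓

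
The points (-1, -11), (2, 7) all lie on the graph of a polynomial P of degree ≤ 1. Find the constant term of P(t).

Write P(t) = at + b. Substituting each data point gives a linear system:
  -a + b = -11
  2a + b = 7
Solving the system yields a = 6, b = -5.
So P(t) = 6t - 5.
The constant term is -5.

-5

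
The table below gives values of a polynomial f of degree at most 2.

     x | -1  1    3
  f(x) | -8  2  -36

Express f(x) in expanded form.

f(x) = -6x^2 + 5x + 3

Using the Lagrange interpolation formula with nodes -1, 1, 3:
  L_0(x) = (x - 1)(x - 3) / 8
  L_1(x) = (x + 1)(x - 3) / -4
  L_2(x) = (x + 1)(x - 1) / 8
Then f(x) = -8·L_0(x) + 2·L_1(x) - 36·L_2(x).
Expanding and collecting terms gives f(x) = -6x² + 5x + 3.
Check: f(3) = -36. ✓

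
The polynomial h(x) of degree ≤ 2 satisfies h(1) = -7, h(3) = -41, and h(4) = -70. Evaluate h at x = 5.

Write h(x) = ax^2 + bx + c. Substituting each data point gives a linear system:
  a + b + c = -7
  9a + 3b + c = -41
  16a + 4b + c = -70
Solving the system yields a = -4, b = -1, c = -2.
So h(x) = -4x² - x - 2.
Then h(5) = -107.

-107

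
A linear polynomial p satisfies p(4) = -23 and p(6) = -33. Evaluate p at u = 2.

-13

Write p(u) = au + b. Substituting each data point gives a linear system:
  4a + b = -23
  6a + b = -33
Solving the system yields a = -5, b = -3.
So p(u) = -5u - 3.
Then p(2) = -13.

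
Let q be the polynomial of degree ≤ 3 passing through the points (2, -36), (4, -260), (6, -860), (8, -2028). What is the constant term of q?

4

Write q(t) = at^3 + bt^2 + ct + d. Substituting each data point gives a linear system:
  8a + 4b + 2c + d = -36
  64a + 16b + 4c + d = -260
  216a + 36b + 6c + d = -860
  512a + 64b + 8c + d = -2028
Solving the system yields a = -4, b = 1, c = -6, d = 4.
So q(t) = -4t^3 + t^2 - 6t + 4.
The constant term is 4.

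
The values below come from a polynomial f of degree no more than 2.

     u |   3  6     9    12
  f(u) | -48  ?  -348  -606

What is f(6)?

-162

The 3 known points determine the degree-2 polynomial uniquely.
Write f(u) = au^2 + bu + c. Substituting each data point gives a linear system:
  9a + 3b + c = -48
  81a + 9b + c = -348
  144a + 12b + c = -606
Solving the system yields a = -4, b = -2, c = -6.
So f(u) = -4u^2 - 2u - 6.
Then f(6) = -162.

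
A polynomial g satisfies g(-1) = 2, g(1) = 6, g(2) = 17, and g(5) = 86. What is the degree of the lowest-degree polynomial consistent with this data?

2

Divided differences on the nodes -1, 1, 2, 5:
  order 0: 2  6  17  86
  order 1: 2  11  23
  order 2: 3  3
  order 3: 0
The order-2 divided differences are all 3 (nonzero) and every higher order vanishes, so the data lies on a polynomial of degree exactly 2.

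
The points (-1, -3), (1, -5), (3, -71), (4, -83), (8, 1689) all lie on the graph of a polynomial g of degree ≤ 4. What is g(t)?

g(t) = t^4 - 4t^3 - 6t^2 + 3t + 1

Write g(t) = at^4 + bt^3 + ct^2 + dt + e. Substituting each data point gives a linear system:
  a - b + c - d + e = -3
  a + b + c + d + e = -5
  81a + 27b + 9c + 3d + e = -71
  256a + 64b + 16c + 4d + e = -83
  4096a + 512b + 64c + 8d + e = 1689
Solving the system yields a = 1, b = -4, c = -6, d = 3, e = 1.
So g(t) = t^4 - 4t^3 - 6t^2 + 3t + 1.
Check: g(4) = -83. ✓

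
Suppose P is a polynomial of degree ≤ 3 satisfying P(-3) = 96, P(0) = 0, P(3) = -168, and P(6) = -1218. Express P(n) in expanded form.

P(n) = -5n^3 - 4n^2 + n

Using the Lagrange interpolation formula with nodes -3, 0, 3, 6:
  L_0(n) = n(n - 3)(n - 6) / -162
  L_1(n) = (n + 3)(n - 3)(n - 6) / 54
  L_2(n) = (n + 3)n(n - 6) / -54
  L_3(n) = (n + 3)n(n - 3) / 162
Then P(n) = 96·L_0(n) + 0·L_1(n) - 168·L_2(n) - 1218·L_3(n).
Expanding and collecting terms gives P(n) = -5n^3 - 4n^2 + n.
Check: P(6) = -1218. ✓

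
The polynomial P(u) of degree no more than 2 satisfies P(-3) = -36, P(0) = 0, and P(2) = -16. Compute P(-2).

Using the Lagrange interpolation formula with nodes -3, 0, 2:
  L_0(u) = u(u - 2) / 15
  L_1(u) = (u + 3)(u - 2) / -6
  L_2(u) = (u + 3)u / 10
Then P(u) = -36·L_0(u) + 0·L_1(u) - 16·L_2(u).
Expanding and collecting terms gives P(u) = -4u^2.
Evaluating at u = -2: P(-2) = -16.

-16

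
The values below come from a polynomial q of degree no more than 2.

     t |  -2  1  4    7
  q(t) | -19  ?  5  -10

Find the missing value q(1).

On equispaced nodes a degree-2 polynomial has vanishing third forward difference, so
  - q(-2) + 3·q(1) - 3·q(4) + q(7) = 0.
Substituting the known values and solving for q(1):
  3·q(1) = 6
  q(1) = 2.

2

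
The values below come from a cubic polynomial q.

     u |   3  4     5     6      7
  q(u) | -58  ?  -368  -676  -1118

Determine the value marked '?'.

The 4 known points determine the degree-3 polynomial uniquely.
Write q(u) = au^3 + bu^2 + cu + d. Substituting each data point gives a linear system:
  27a + 9b + 3c + d = -58
  125a + 25b + 5c + d = -368
  216a + 36b + 6c + d = -676
  343a + 49b + 7c + d = -1118
Solving the system yields a = -4, b = 5, c = 1, d = 2.
So q(u) = -4u^3 + 5u^2 + u + 2.
Then q(4) = -170.

-170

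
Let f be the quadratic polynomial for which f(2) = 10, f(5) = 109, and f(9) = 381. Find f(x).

Using the Lagrange interpolation formula with nodes 2, 5, 9:
  L_0(x) = (x - 5)(x - 9) / 21
  L_1(x) = (x - 2)(x - 9) / -12
  L_2(x) = (x - 2)(x - 5) / 28
Then f(x) = 10·L_0(x) + 109·L_1(x) + 381·L_2(x).
Expanding and collecting terms gives f(x) = 5x^2 - 2x - 6.
Check: f(5) = 109. ✓

f(x) = 5x^2 - 2x - 6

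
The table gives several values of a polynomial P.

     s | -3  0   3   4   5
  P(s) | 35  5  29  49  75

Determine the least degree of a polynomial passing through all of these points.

2

Divided differences on the nodes -3, 0, 3, 4, 5:
  order 0: 35  5  29  49  75
  order 1: -10  8  20  26
  order 2: 3  3  3
  order 3: 0  0
  order 4: 0
The order-2 divided differences are all 3 (nonzero) and every higher order vanishes, so the data lies on a polynomial of degree exactly 2.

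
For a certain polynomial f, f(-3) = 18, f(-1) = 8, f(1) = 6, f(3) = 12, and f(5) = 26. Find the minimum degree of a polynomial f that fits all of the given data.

2

Forward differences of the values at s = -3, -1, 1, 3, 5:
  f  : 18  8  6  12  26
  Δ  : -10  -2  6  14
  Δ^2: 8  8  8
  Δ^3: 0  0
  Δ^4: 0
The second differences are constant (8) and nonzero, while all higher differences vanish, so the minimal degree is 2.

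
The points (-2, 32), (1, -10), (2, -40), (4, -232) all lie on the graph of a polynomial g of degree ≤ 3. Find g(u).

Write g(u) = au^3 + bu^2 + cu + d. Substituting each data point gives a linear system:
  -8a + 4b - 2c + d = 32
  a + b + c + d = -10
  8a + 4b + 2c + d = -40
  64a + 16b + 4c + d = -232
Solving the system yields a = -3, b = -1, c = -6, d = 0.
So g(u) = -3u³ - u² - 6u.
Check: g(2) = -40. ✓

g(u) = -3u^3 - u^2 - 6u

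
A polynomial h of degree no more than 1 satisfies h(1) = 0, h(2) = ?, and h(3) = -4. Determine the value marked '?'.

On equispaced nodes a degree-1 polynomial has vanishing second forward difference, so
  h(1) - 2·h(2) + h(3) = 0.
Substituting the known values and solving for h(2):
  -2·h(2) = 4
  h(2) = -2.

-2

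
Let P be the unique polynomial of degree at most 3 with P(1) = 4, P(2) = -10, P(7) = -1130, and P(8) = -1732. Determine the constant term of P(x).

4

Write P(x) = ax^3 + bx^2 + cx + d. Substituting each data point gives a linear system:
  a + b + c + d = 4
  8a + 4b + 2c + d = -10
  343a + 49b + 7c + d = -1130
  512a + 64b + 8c + d = -1732
Solving the system yields a = -4, b = 5, c = -1, d = 4.
So P(x) = -4x^3 + 5x^2 - x + 4.
The constant term is 4.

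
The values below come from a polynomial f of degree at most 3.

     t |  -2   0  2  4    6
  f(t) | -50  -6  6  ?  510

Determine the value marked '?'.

On equispaced nodes a degree-3 polynomial has vanishing fourth forward difference, so
  f(-2) - 4·f(0) + 6·f(2) - 4·f(4) + f(6) = 0.
Substituting the known values and solving for f(4):
  -4·f(4) = -520
  f(4) = 130.

130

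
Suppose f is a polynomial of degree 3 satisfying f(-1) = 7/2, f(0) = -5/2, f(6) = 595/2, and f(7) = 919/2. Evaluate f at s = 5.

355/2

Write f(s) = as^3 + bs^2 + cs + d. Substituting each data point gives a linear system:
  -a + b - c + d = 7/2
  d = -5/2
  216a + 36b + 6c + d = 595/2
  343a + 49b + 7c + d = 919/2
Solving the system yields a = 1, b = 3, c = -4, d = -5/2.
So f(s) = s³ + 3s² - 4s - 5/2.
Then f(5) = 355/2.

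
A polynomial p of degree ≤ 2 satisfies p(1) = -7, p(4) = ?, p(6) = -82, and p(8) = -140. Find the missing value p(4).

-40

The 3 known points determine the degree-2 polynomial uniquely.
Write p(u) = au^2 + bu + c. Substituting each data point gives a linear system:
  a + b + c = -7
  36a + 6b + c = -82
  64a + 8b + c = -140
Solving the system yields a = -2, b = -1, c = -4.
So p(u) = -2u^2 - u - 4.
Then p(4) = -40.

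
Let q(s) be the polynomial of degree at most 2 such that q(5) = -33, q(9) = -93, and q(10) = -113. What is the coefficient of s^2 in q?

-1

Write q(s) = as^2 + bs + c. Substituting each data point gives a linear system:
  25a + 5b + c = -33
  81a + 9b + c = -93
  100a + 10b + c = -113
Solving the system yields a = -1, b = -1, c = -3.
So q(s) = -s^2 - s - 3.
The leading coefficient is -1.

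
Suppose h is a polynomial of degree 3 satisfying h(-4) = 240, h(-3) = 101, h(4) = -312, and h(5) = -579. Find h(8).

Using the Lagrange interpolation formula with nodes -4, -3, 4, 5:
  L_0(x) = (x + 3)(x - 4)(x - 5) / -72
  L_1(x) = (x + 4)(x - 4)(x - 5) / 56
  L_2(x) = (x + 4)(x + 3)(x - 5) / -56
  L_3(x) = (x + 4)(x + 3)(x - 4) / 72
Then h(x) = 240·L_0(x) + 101·L_1(x) - 312·L_2(x) - 579·L_3(x).
Expanding and collecting terms gives h(x) = -4x^3 - 2x^2 - 5x - 4.
Evaluating at x = 8: h(8) = -2220.

-2220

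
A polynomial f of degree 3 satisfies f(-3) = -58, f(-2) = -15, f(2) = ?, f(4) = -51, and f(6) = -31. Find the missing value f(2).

-23

The 4 known points determine the degree-3 polynomial uniquely.
Write f(u) = au^3 + bu^2 + cu + d. Substituting each data point gives a linear system:
  -27a + 9b - 3c + d = -58
  -8a + 4b - 2c + d = -15
  64a + 16b + 4c + d = -51
  216a + 36b + 6c + d = -31
Solving the system yields a = 1, b = -6, c = -6, d = 5.
So f(u) = u³ - 6u² - 6u + 5.
Then f(2) = -23.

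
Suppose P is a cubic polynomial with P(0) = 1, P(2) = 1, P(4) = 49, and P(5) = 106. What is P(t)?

P(t) = t^3 - 4t + 1

Using the Lagrange interpolation formula with nodes 0, 2, 4, 5:
  L_0(t) = (t - 2)(t - 4)(t - 5) / -40
  L_1(t) = t(t - 4)(t - 5) / 12
  L_2(t) = t(t - 2)(t - 5) / -8
  L_3(t) = t(t - 2)(t - 4) / 15
Then P(t) = 1·L_0(t) + 1·L_1(t) + 49·L_2(t) + 106·L_3(t).
Expanding and collecting terms gives P(t) = t^3 - 4t + 1.
Check: P(2) = 1. ✓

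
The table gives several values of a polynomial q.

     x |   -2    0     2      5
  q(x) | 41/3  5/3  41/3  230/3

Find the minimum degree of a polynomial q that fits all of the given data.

2

Divided differences on the nodes -2, 0, 2, 5:
  order 0: 41/3  5/3  41/3  230/3
  order 1: -6  6  21
  order 2: 3  3
  order 3: 0
The order-2 divided differences are all 3 (nonzero) and every higher order vanishes, so the data lies on a polynomial of degree exactly 2.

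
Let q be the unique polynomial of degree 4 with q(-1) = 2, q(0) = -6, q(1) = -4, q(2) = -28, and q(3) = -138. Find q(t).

Write q(t) = at^4 + bt^3 + ct^2 + dt + e. Substituting each data point gives a linear system:
  a - b + c - d + e = 2
  e = -6
  a + b + c + d + e = -4
  16a + 8b + 4c + 2d + e = -28
  81a + 27b + 9c + 3d + e = -138
Solving the system yields a = -1, b = -4, c = 6, d = 1, e = -6.
So q(t) = -t^4 - 4t^3 + 6t^2 + t - 6.
Check: q(1) = -4. ✓

q(t) = -t^4 - 4t^3 + 6t^2 + t - 6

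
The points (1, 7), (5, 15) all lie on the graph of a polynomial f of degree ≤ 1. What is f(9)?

Write f(t) = at + b. Substituting each data point gives a linear system:
  a + b = 7
  5a + b = 15
Solving the system yields a = 2, b = 5.
So f(t) = 2t + 5.
Then f(9) = 23.

23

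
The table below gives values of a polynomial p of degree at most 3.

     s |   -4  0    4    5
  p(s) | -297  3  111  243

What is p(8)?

Write p(s) = as^3 + bs^2 + cs + d. Substituting each data point gives a linear system:
  -64a + 16b - 4c + d = -297
  d = 3
  64a + 16b + 4c + d = 111
  125a + 25b + 5c + d = 243
Solving the system yields a = 3, b = -6, c = 3, d = 3.
So p(s) = 3s^3 - 6s^2 + 3s + 3.
Then p(8) = 1179.

1179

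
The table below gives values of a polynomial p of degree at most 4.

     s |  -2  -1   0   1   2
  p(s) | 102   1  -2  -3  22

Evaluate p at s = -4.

Using the Lagrange interpolation formula with nodes -2, -1, 0, 1, 2:
  L_0(s) = (s + 1)s(s - 1)(s - 2) / 24
  L_1(s) = (s + 2)s(s - 1)(s - 2) / -6
  L_2(s) = (s + 2)(s + 1)(s - 1)(s - 2) / 4
  L_3(s) = (s + 2)(s + 1)s(s - 2) / -6
  L_4(s) = (s + 2)(s + 1)s(s - 1) / 24
Then p(s) = 102·L_0(s) + 1·L_1(s) - 2·L_2(s) - 3·L_3(s) + 22·L_4(s).
Expanding and collecting terms gives p(s) = 5s⁴ - 6s³ - 4s² + 4s - 2.
Evaluating at s = -4: p(-4) = 1582.

1582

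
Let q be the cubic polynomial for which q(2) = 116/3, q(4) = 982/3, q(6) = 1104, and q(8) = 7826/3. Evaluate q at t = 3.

Write q(t) = at^3 + bt^2 + ct + d. Substituting each data point gives a linear system:
  8a + 4b + 2c + d = 116/3
  64a + 16b + 4c + d = 982/3
  216a + 36b + 6c + d = 1104
  512a + 64b + 8c + d = 7826/3
Solving the system yields a = 5, b = 1, c = -5/3, d = -2.
So q(t) = 5t³ + t² - (5/3)t - 2.
Then q(3) = 137.

137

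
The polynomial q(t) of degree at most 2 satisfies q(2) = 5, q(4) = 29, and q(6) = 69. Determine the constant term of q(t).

-3

Write q(t) = at^2 + bt + c. Substituting each data point gives a linear system:
  4a + 2b + c = 5
  16a + 4b + c = 29
  36a + 6b + c = 69
Solving the system yields a = 2, b = 0, c = -3.
So q(t) = 2t² - 3.
The constant term is -3.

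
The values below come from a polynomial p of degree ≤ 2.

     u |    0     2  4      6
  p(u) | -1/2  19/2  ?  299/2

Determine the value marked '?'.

119/2

On equispaced nodes a degree-2 polynomial has vanishing third forward difference, so
  - p(0) + 3·p(2) - 3·p(4) + p(6) = 0.
Substituting the known values and solving for p(4):
  -3·p(4) = -357/2
  p(4) = 119/2.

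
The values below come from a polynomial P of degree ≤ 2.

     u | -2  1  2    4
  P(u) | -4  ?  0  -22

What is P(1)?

5

The 3 known points determine the degree-2 polynomial uniquely.
Write P(u) = au^2 + bu + c. Substituting each data point gives a linear system:
  4a - 2b + c = -4
  4a + 2b + c = 0
  16a + 4b + c = -22
Solving the system yields a = -2, b = 1, c = 6.
So P(u) = -2u^2 + u + 6.
Then P(1) = 5.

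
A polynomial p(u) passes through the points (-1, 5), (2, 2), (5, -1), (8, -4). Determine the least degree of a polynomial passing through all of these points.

Forward differences of the values at u = -1, 2, 5, 8:
  p  : 5  2  -1  -4
  Δ  : -3  -3  -3
  Δ^2: 0  0
  Δ^3: 0
The first differences are constant (-3) and nonzero, while all higher differences vanish, so the minimal degree is 1.

1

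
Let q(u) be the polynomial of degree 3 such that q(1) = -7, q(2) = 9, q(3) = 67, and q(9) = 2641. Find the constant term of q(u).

-5

Write q(u) = au^3 + bu^2 + cu + d. Substituting each data point gives a linear system:
  a + b + c + d = -7
  8a + 4b + 2c + d = 9
  27a + 9b + 3c + d = 67
  729a + 81b + 9c + d = 2641
Solving the system yields a = 4, b = -3, c = -3, d = -5.
So q(u) = 4u³ - 3u² - 3u - 5.
The constant term is -5.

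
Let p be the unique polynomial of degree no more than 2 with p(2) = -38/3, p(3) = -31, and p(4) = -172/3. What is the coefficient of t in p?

5/3

Write p(t) = at^2 + bt + c. Substituting each data point gives a linear system:
  4a + 2b + c = -38/3
  9a + 3b + c = -31
  16a + 4b + c = -172/3
Solving the system yields a = -4, b = 5/3, c = 0.
So p(t) = -4t² + (5/3)t.
The coefficient of t is 5/3.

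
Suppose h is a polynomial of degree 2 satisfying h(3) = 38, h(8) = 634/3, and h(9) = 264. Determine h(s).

h(s) = 3s^2 + (5/3)s + 6

Write h(s) = as^2 + bs + c. Substituting each data point gives a linear system:
  9a + 3b + c = 38
  64a + 8b + c = 634/3
  81a + 9b + c = 264
Solving the system yields a = 3, b = 5/3, c = 6.
So h(s) = 3s² + (5/3)s + 6.
Check: h(9) = 264. ✓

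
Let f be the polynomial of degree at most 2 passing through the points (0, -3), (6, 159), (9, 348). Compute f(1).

4

Using the Lagrange interpolation formula with nodes 0, 6, 9:
  L_0(n) = (n - 6)(n - 9) / 54
  L_1(n) = n(n - 9) / -18
  L_2(n) = n(n - 6) / 27
Then f(n) = -3·L_0(n) + 159·L_1(n) + 348·L_2(n).
Expanding and collecting terms gives f(n) = 4n² + 3n - 3.
Evaluating at n = 1: f(1) = 4.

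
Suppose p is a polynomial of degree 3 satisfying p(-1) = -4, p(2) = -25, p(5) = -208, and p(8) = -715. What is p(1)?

-8

Write p(t) = at^3 + bt^2 + ct + d. Substituting each data point gives a linear system:
  -a + b - c + d = -4
  8a + 4b + 2c + d = -25
  125a + 25b + 5c + d = -208
  512a + 64b + 8c + d = -715
Solving the system yields a = -1, b = -3, c = -1, d = -3.
So p(t) = -t³ - 3t² - t - 3.
Then p(1) = -8.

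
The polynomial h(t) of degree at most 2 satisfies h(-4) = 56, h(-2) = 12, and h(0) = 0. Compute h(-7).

182

Using the Lagrange interpolation formula with nodes -4, -2, 0:
  L_0(t) = (t + 2)t / 8
  L_1(t) = (t + 4)t / -4
  L_2(t) = (t + 4)(t + 2) / 8
Then h(t) = 56·L_0(t) + 12·L_1(t) + 0·L_2(t).
Expanding and collecting terms gives h(t) = 4t² + 2t.
Evaluating at t = -7: h(-7) = 182.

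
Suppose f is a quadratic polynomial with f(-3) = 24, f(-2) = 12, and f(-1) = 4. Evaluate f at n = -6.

Using the Lagrange interpolation formula with nodes -3, -2, -1:
  L_0(n) = (n + 2)(n + 1) / 2
  L_1(n) = (n + 3)(n + 1) / -1
  L_2(n) = (n + 3)(n + 2) / 2
Then f(n) = 24·L_0(n) + 12·L_1(n) + 4·L_2(n).
Expanding and collecting terms gives f(n) = 2n^2 - 2n.
Evaluating at n = -6: f(-6) = 84.

84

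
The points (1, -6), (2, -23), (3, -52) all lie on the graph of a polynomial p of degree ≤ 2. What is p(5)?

-146

Forward differences of the values at u = 1, 2, 3:
  p  : -6  -23  -52
  Δ  : -17  -29
  Δ^2: -12
The second differences are constant, confirming degree 2.
Interpolating (Newton forward form) and evaluating at u = 5 gives p(5) = -146.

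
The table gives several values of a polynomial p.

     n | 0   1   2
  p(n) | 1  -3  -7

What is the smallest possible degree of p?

1

Forward differences of the values at n = 0, 1, 2:
  p  : 1  -3  -7
  Δ  : -4  -4
  Δ^2: 0
The first differences are constant (-4) and nonzero, while all higher differences vanish, so the minimal degree is 1.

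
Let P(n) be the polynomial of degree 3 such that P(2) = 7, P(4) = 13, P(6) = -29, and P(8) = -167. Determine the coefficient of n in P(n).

Write P(n) = an^3 + bn^2 + cn + d. Substituting each data point gives a linear system:
  8a + 4b + 2c + d = 7
  64a + 16b + 4c + d = 13
  216a + 36b + 6c + d = -29
  512a + 64b + 8c + d = -167
Solving the system yields a = -1, b = 6, c = -5, d = 1.
So P(n) = -n^3 + 6n^2 - 5n + 1.
The coefficient of n is -5.

-5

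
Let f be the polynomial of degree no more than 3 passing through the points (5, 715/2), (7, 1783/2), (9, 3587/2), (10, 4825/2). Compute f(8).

Using the Lagrange interpolation formula with nodes 5, 7, 9, 10:
  L_0(t) = (t - 7)(t - 9)(t - 10) / -40
  L_1(t) = (t - 5)(t - 9)(t - 10) / 12
  L_2(t) = (t - 5)(t - 7)(t - 10) / -8
  L_3(t) = (t - 5)(t - 7)(t - 9) / 15
Then f(t) = 715/2·L_0(t) + 1783/2·L_1(t) + 3587/2·L_2(t) + 4825/2·L_3(t).
Expanding and collecting terms gives f(t) = 2t³ + 4t² + t + 5/2.
Evaluating at t = 8: f(8) = 2581/2.

2581/2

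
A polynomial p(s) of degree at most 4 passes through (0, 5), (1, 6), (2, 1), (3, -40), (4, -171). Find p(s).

p(s) = -s^4 + s^3 + s^2 + 5

Using the Lagrange interpolation formula with nodes 0, 1, 2, 3, 4:
  L_0(s) = (s - 1)(s - 2)(s - 3)(s - 4) / 24
  L_1(s) = s(s - 2)(s - 3)(s - 4) / -6
  L_2(s) = s(s - 1)(s - 3)(s - 4) / 4
  L_3(s) = s(s - 1)(s - 2)(s - 4) / -6
  L_4(s) = s(s - 1)(s - 2)(s - 3) / 24
Then p(s) = 5·L_0(s) + 6·L_1(s) + 1·L_2(s) - 40·L_3(s) - 171·L_4(s).
Expanding and collecting terms gives p(s) = -s^4 + s^3 + s^2 + 5.
Check: p(2) = 1. ✓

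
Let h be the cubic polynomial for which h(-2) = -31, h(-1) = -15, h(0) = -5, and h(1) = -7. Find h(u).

Write h(u) = au^3 + bu^2 + cu + d. Substituting each data point gives a linear system:
  -8a + 4b - 2c + d = -31
  -a + b - c + d = -15
  d = -5
  a + b + c + d = -7
Solving the system yields a = -1, b = -6, c = 5, d = -5.
So h(u) = -u^3 - 6u^2 + 5u - 5.
Check: h(-1) = -15. ✓

h(u) = -u^3 - 6u^2 + 5u - 5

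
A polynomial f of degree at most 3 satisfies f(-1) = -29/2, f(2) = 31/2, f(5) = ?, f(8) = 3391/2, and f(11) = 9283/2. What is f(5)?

The 4 known points determine the degree-3 polynomial uniquely.
Write f(t) = at^3 + bt^2 + ct + d. Substituting each data point gives a linear system:
  -a + b - c + d = -29/2
  8a + 4b + 2c + d = 31/2
  512a + 64b + 8c + d = 3391/2
  1331a + 121b + 11c + d = 9283/2
Solving the system yields a = 4, b = -6, c = 4, d = -1/2.
So f(t) = 4t³ - 6t² + 4t - 1/2.
Then f(5) = 739/2.

739/2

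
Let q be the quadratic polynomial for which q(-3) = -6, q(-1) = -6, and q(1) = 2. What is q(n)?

Using the Lagrange interpolation formula with nodes -3, -1, 1:
  L_0(n) = (n + 1)(n - 1) / 8
  L_1(n) = (n + 3)(n - 1) / -4
  L_2(n) = (n + 3)(n + 1) / 8
Then q(n) = -6·L_0(n) - 6·L_1(n) + 2·L_2(n).
Expanding and collecting terms gives q(n) = n^2 + 4n - 3.
Check: q(-1) = -6. ✓

q(n) = n^2 + 4n - 3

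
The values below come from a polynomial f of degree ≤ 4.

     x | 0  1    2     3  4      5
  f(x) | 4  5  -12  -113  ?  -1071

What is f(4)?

The 5 known points determine the degree-4 polynomial uniquely.
Write f(x) = ax^4 + bx^3 + cx^2 + dx + e. Substituting each data point gives a linear system:
  e = 4
  a + b + c + d + e = 5
  16a + 8b + 4c + 2d + e = -12
  81a + 27b + 9c + 3d + e = -113
  625a + 125b + 25c + 5d + e = -1071
Solving the system yields a = -2, b = 1, c = 2, d = 0, e = 4.
So f(x) = -2x^4 + x^3 + 2x^2 + 4.
Then f(4) = -412.

-412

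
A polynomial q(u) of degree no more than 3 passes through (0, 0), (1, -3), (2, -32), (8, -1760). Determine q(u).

q(u) = -3u^3 - 4u^2 + 4u

Using the Lagrange interpolation formula with nodes 0, 1, 2, 8:
  L_0(u) = (u - 1)(u - 2)(u - 8) / -16
  L_1(u) = u(u - 2)(u - 8) / 7
  L_2(u) = u(u - 1)(u - 8) / -12
  L_3(u) = u(u - 1)(u - 2) / 336
Then q(u) = 0·L_0(u) - 3·L_1(u) - 32·L_2(u) - 1760·L_3(u).
Expanding and collecting terms gives q(u) = -3u^3 - 4u^2 + 4u.
Check: q(2) = -32. ✓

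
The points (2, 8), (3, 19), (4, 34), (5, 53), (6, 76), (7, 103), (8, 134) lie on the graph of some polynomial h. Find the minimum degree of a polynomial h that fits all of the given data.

2

Forward differences of the values at x = 2, 3, 4, 5, 6, 7, 8:
  h  : 8  19  34  53  76  103  134
  Δ  : 11  15  19  23  27  31
  Δ^2: 4  4  4  4  4
  Δ^3: 0  0  0  0
  Δ^4: 0  0  0
  Δ^5: 0  0
  Δ^6: 0
The second differences are constant (4) and nonzero, while all higher differences vanish, so the minimal degree is 2.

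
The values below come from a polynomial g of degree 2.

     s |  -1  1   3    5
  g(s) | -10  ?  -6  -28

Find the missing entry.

The 3 known points determine the degree-2 polynomial uniquely.
Write g(s) = as^2 + bs + c. Substituting each data point gives a linear system:
  a - b + c = -10
  9a + 3b + c = -6
  25a + 5b + c = -28
Solving the system yields a = -2, b = 5, c = -3.
So g(s) = -2s^2 + 5s - 3.
Then g(1) = 0.

0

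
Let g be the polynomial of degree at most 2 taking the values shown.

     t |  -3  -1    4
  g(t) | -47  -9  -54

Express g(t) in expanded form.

Write g(t) = at^2 + bt + c. Substituting each data point gives a linear system:
  9a - 3b + c = -47
  a - b + c = -9
  16a + 4b + c = -54
Solving the system yields a = -4, b = 3, c = -2.
So g(t) = -4t^2 + 3t - 2.
Check: g(4) = -54. ✓

g(t) = -4t^2 + 3t - 2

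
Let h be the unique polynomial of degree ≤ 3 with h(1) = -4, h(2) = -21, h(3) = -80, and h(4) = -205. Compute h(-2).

Using the Lagrange interpolation formula with nodes 1, 2, 3, 4:
  L_0(n) = (n - 2)(n - 3)(n - 4) / -6
  L_1(n) = (n - 1)(n - 3)(n - 4) / 2
  L_2(n) = (n - 1)(n - 2)(n - 4) / -2
  L_3(n) = (n - 1)(n - 2)(n - 3) / 6
Then h(n) = -4·L_0(n) - 21·L_1(n) - 80·L_2(n) - 205·L_3(n).
Expanding and collecting terms gives h(n) = -4n^3 + 3n^2 + 2n - 5.
Evaluating at n = -2: h(-2) = 35.

35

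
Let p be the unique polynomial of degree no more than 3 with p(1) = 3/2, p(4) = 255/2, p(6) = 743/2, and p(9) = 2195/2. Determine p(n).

p(n) = n^3 + 5n^2 - 4n - 1/2

Using the Lagrange interpolation formula with nodes 1, 4, 6, 9:
  L_0(n) = (n - 4)(n - 6)(n - 9) / -120
  L_1(n) = (n - 1)(n - 6)(n - 9) / 30
  L_2(n) = (n - 1)(n - 4)(n - 9) / -30
  L_3(n) = (n - 1)(n - 4)(n - 6) / 120
Then p(n) = 3/2·L_0(n) + 255/2·L_1(n) + 743/2·L_2(n) + 2195/2·L_3(n).
Expanding and collecting terms gives p(n) = n^3 + 5n^2 - 4n - 1/2.
Check: p(6) = 743/2. ✓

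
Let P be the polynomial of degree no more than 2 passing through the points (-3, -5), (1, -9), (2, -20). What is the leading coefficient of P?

Write P(s) = as^2 + bs + c. Substituting each data point gives a linear system:
  9a - 3b + c = -5
  a + b + c = -9
  4a + 2b + c = -20
Solving the system yields a = -2, b = -5, c = -2.
So P(s) = -2s^2 - 5s - 2.
The leading coefficient is -2.

-2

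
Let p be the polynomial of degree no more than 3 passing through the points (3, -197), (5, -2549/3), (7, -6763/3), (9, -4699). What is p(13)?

-41581/3

Forward differences of the values at t = 3, 5, 7, 9:
  p  : -197  -2549/3  -6763/3  -4699
  Δ  : -1958/3  -4214/3  -7334/3
  Δ^2: -752  -1040
  Δ^3: -288
The third differences are constant, confirming degree 3.
Interpolating (Newton forward form) and evaluating at t = 13 gives p(13) = -41581/3.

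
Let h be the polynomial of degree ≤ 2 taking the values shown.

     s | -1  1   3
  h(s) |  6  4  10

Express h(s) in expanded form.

Write h(s) = as^2 + bs + c. Substituting each data point gives a linear system:
  a - b + c = 6
  a + b + c = 4
  9a + 3b + c = 10
Solving the system yields a = 1, b = -1, c = 4.
So h(s) = s² - s + 4.
Check: h(3) = 10. ✓

h(s) = s^2 - s + 4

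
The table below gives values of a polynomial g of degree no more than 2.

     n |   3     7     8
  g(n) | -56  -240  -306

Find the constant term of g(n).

Write g(n) = an^2 + bn + c. Substituting each data point gives a linear system:
  9a + 3b + c = -56
  49a + 7b + c = -240
  64a + 8b + c = -306
Solving the system yields a = -4, b = -6, c = -2.
So g(n) = -4n^2 - 6n - 2.
The constant term is -2.

-2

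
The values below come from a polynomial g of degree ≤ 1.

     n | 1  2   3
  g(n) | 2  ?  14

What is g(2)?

8

The 2 known points determine the degree-1 polynomial uniquely.
Write g(n) = an + b. Substituting each data point gives a linear system:
  a + b = 2
  3a + b = 14
Solving the system yields a = 6, b = -4.
So g(n) = 6n - 4.
Then g(2) = 8.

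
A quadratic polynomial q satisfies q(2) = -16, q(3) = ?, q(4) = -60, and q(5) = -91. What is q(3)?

-35

On equispaced nodes a degree-2 polynomial has vanishing third forward difference, so
  - q(2) + 3·q(3) - 3·q(4) + q(5) = 0.
Substituting the known values and solving for q(3):
  3·q(3) = -105
  q(3) = -35.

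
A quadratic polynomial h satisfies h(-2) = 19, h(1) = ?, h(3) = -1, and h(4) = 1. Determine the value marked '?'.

The 3 known points determine the degree-2 polynomial uniquely.
Write h(s) = as^2 + bs + c. Substituting each data point gives a linear system:
  4a - 2b + c = 19
  9a + 3b + c = -1
  16a + 4b + c = 1
Solving the system yields a = 1, b = -5, c = 5.
So h(s) = s^2 - 5s + 5.
Then h(1) = 1.

1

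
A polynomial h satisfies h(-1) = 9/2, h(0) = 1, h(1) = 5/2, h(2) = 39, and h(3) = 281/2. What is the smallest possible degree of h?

Forward differences of the values at x = -1, 0, 1, 2, 3:
  h  : 9/2  1  5/2  39  281/2
  Δ  : -7/2  3/2  73/2  203/2
  Δ^2: 5  35  65
  Δ^3: 30  30
  Δ^4: 0
The third differences are constant (30) and nonzero, while all higher differences vanish, so the minimal degree is 3.

3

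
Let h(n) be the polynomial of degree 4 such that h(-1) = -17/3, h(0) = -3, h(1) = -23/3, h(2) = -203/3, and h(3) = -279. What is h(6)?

Forward differences of the values at n = -1, 0, 1, 2, 3:
  h  : -17/3  -3  -23/3  -203/3  -279
  Δ  : 8/3  -14/3  -60  -634/3
  Δ^2: -22/3  -166/3  -454/3
  Δ^3: -48  -96
  Δ^4: -48
The fourth differences are constant, confirming degree 4.
Interpolating (Newton forward form) and evaluating at n = 6 gives h(6) = -3501.

-3501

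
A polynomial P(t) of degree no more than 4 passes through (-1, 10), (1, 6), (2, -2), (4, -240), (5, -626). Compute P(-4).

-104

Write P(t) = at^4 + bt^3 + ct^2 + dt + e. Substituting each data point gives a linear system:
  a - b + c - d + e = 10
  a + b + c + d + e = 6
  16a + 8b + 4c + 2d + e = -2
  256a + 64b + 16c + 4d + e = -240
  625a + 125b + 25c + 5d + e = -626
Solving the system yields a = -1, b = -1, c = 5, d = -1, e = 4.
So P(t) = -t⁴ - t³ + 5t² - t + 4.
Then P(-4) = -104.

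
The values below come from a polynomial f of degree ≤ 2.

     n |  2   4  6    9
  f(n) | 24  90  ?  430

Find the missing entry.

196

The 3 known points determine the degree-2 polynomial uniquely.
Write f(n) = an^2 + bn + c. Substituting each data point gives a linear system:
  4a + 2b + c = 24
  16a + 4b + c = 90
  81a + 9b + c = 430
Solving the system yields a = 5, b = 3, c = -2.
So f(n) = 5n^2 + 3n - 2.
Then f(6) = 196.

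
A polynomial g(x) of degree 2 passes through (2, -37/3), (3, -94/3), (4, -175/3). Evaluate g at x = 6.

-409/3

Using the Lagrange interpolation formula with nodes 2, 3, 4:
  L_0(x) = (x - 3)(x - 4) / 2
  L_1(x) = (x - 2)(x - 4) / -1
  L_2(x) = (x - 2)(x - 3) / 2
Then g(x) = -37/3·L_0(x) - 94/3·L_1(x) - 175/3·L_2(x).
Expanding and collecting terms gives g(x) = -4x^2 + x + 5/3.
Evaluating at x = 6: g(6) = -409/3.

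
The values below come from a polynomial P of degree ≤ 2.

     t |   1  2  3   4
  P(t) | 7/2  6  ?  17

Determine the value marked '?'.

21/2

On equispaced nodes a degree-2 polynomial has vanishing third forward difference, so
  - P(1) + 3·P(2) - 3·P(3) + P(4) = 0.
Substituting the known values and solving for P(3):
  -3·P(3) = -63/2
  P(3) = 21/2.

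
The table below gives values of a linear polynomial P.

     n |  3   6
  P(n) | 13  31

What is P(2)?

7

Using the Lagrange interpolation formula with nodes 3, 6:
  L_0(n) = (n - 6) / -3
  L_1(n) = (n - 3) / 3
Then P(n) = 13·L_0(n) + 31·L_1(n).
Expanding and collecting terms gives P(n) = 6n - 5.
Evaluating at n = 2: P(2) = 7.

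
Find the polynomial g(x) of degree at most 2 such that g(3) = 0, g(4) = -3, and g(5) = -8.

g(x) = -x^2 + 4x - 3

Write g(x) = ax^2 + bx + c. Substituting each data point gives a linear system:
  9a + 3b + c = 0
  16a + 4b + c = -3
  25a + 5b + c = -8
Solving the system yields a = -1, b = 4, c = -3.
So g(x) = -x² + 4x - 3.
Check: g(5) = -8. ✓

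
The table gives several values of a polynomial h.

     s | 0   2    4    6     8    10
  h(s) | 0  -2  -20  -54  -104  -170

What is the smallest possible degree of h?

Forward differences of the values at s = 0, 2, 4, 6, 8, 10:
  h  : 0  -2  -20  -54  -104  -170
  Δ  : -2  -18  -34  -50  -66
  Δ^2: -16  -16  -16  -16
  Δ^3: 0  0  0
  Δ^4: 0  0
  Δ^5: 0
The second differences are constant (-16) and nonzero, while all higher differences vanish, so the minimal degree is 2.

2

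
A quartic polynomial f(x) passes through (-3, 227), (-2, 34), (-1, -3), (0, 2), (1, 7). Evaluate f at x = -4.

Write f(x) = ax^4 + bx^3 + cx^2 + dx + e. Substituting each data point gives a linear system:
  81a - 27b + 9c - 3d + e = 227
  16a - 8b + 4c - 2d + e = 34
  a - b + c - d + e = -3
  e = 2
  a + b + c + d + e = 7
Solving the system yields a = 3, b = -1, c = -3, d = 6, e = 2.
So f(x) = 3x^4 - x^3 - 3x^2 + 6x + 2.
Then f(-4) = 762.

762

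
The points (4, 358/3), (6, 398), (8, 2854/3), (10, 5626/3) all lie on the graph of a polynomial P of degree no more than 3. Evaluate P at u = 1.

19/3

Forward differences of the values at u = 4, 6, 8, 10:
  P  : 358/3  398  2854/3  5626/3
  Δ  : 836/3  1660/3  924
  Δ^2: 824/3  1112/3
  Δ^3: 96
The third differences are constant, confirming degree 3.
Interpolating (Newton forward form) and evaluating at u = 1 gives P(1) = 19/3.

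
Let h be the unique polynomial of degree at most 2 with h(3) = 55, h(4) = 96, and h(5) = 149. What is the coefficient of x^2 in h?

Write h(x) = ax^2 + bx + c. Substituting each data point gives a linear system:
  9a + 3b + c = 55
  16a + 4b + c = 96
  25a + 5b + c = 149
Solving the system yields a = 6, b = -1, c = 4.
So h(x) = 6x^2 - x + 4.
The leading coefficient is 6.

6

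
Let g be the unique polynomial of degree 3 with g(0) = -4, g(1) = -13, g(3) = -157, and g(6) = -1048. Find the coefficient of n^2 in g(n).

Write g(n) = an^3 + bn^2 + cn + d. Substituting each data point gives a linear system:
  d = -4
  a + b + c + d = -13
  27a + 9b + 3c + d = -157
  216a + 36b + 6c + d = -1048
Solving the system yields a = -4, b = -5, c = 0, d = -4.
So g(n) = -4n^3 - 5n^2 - 4.
The coefficient of n^2 is -5.

-5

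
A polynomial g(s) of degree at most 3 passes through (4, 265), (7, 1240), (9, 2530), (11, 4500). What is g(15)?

11056

Using the Lagrange interpolation formula with nodes 4, 7, 9, 11:
  L_0(s) = (s - 7)(s - 9)(s - 11) / -105
  L_1(s) = (s - 4)(s - 9)(s - 11) / 24
  L_2(s) = (s - 4)(s - 7)(s - 11) / -20
  L_3(s) = (s - 4)(s - 7)(s - 9) / 56
Then g(s) = 265·L_0(s) + 1240·L_1(s) + 2530·L_2(s) + 4500·L_3(s).
Expanding and collecting terms gives g(s) = 3s^3 + 4s^2 + 2s + 1.
Evaluating at s = 15: g(15) = 11056.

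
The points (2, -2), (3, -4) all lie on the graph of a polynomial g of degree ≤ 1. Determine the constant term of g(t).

Write g(t) = at + b. Substituting each data point gives a linear system:
  2a + b = -2
  3a + b = -4
Solving the system yields a = -2, b = 2.
So g(t) = -2t + 2.
The constant term is 2.

2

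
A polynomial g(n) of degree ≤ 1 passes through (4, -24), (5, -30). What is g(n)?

g(n) = -6n

Write g(n) = an + b. Substituting each data point gives a linear system:
  4a + b = -24
  5a + b = -30
Solving the system yields a = -6, b = 0.
So g(n) = -6n.
Check: g(4) = -24. ✓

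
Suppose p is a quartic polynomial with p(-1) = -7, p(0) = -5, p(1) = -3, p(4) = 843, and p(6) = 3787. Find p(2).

59

Using the Lagrange interpolation formula with nodes -1, 0, 1, 4, 6:
  L_0(s) = s(s - 1)(s - 4)(s - 6) / 70
  L_1(s) = (s + 1)(s - 1)(s - 4)(s - 6) / -24
  L_2(s) = (s + 1)s(s - 4)(s - 6) / 30
  L_3(s) = (s + 1)s(s - 1)(s - 6) / -120
  L_4(s) = (s + 1)s(s - 1)(s - 4) / 420
Then p(s) = -7·L_0(s) - 5·L_1(s) - 3·L_2(s) + 843·L_3(s) + 3787·L_4(s).
Expanding and collecting terms gives p(s) = 2s⁴ + 6s³ - 2s² - 4s - 5.
Evaluating at s = 2: p(2) = 59.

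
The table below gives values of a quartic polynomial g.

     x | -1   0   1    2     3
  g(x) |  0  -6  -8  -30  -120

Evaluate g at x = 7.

Write g(x) = ax^4 + bx^3 + cx^2 + dx + e. Substituting each data point gives a linear system:
  a - b + c - d + e = 0
  e = -6
  a + b + c + d + e = -8
  16a + 8b + 4c + 2d + e = -30
  81a + 27b + 9c + 3d + e = -120
Solving the system yields a = -1, b = -2, c = 3, d = -2, e = -6.
So g(x) = -x^4 - 2x^3 + 3x^2 - 2x - 6.
Then g(7) = -2960.

-2960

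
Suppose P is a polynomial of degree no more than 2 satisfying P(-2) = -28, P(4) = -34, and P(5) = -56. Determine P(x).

P(x) = -3x^2 + 5x - 6

Using the Lagrange interpolation formula with nodes -2, 4, 5:
  L_0(x) = (x - 4)(x - 5) / 42
  L_1(x) = (x + 2)(x - 5) / -6
  L_2(x) = (x + 2)(x - 4) / 7
Then P(x) = -28·L_0(x) - 34·L_1(x) - 56·L_2(x).
Expanding and collecting terms gives P(x) = -3x^2 + 5x - 6.
Check: P(4) = -34. ✓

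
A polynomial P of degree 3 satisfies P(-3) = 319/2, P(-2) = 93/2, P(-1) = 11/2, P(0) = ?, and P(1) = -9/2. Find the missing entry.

The 4 known points determine the degree-3 polynomial uniquely.
Write P(t) = at^3 + bt^2 + ct + d. Substituting each data point gives a linear system:
  -27a + 9b - 3c + d = 319/2
  -8a + 4b - 2c + d = 93/2
  -a + b - c + d = 11/2
  a + b + c + d = -9/2
Solving the system yields a = -6, b = 0, c = 1, d = 1/2.
So P(t) = -6t^3 + t + 1/2.
Then P(0) = 1/2.

1/2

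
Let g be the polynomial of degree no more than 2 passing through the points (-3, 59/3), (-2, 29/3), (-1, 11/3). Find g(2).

Write g(n) = an^2 + bn + c. Substituting each data point gives a linear system:
  9a - 3b + c = 59/3
  4a - 2b + c = 29/3
  a - b + c = 11/3
Solving the system yields a = 2, b = 0, c = 5/3.
So g(n) = 2n^2 + 5/3.
Then g(2) = 29/3.

29/3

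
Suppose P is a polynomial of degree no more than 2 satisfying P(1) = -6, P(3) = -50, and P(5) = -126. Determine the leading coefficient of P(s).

Write P(s) = as^2 + bs + c. Substituting each data point gives a linear system:
  a + b + c = -6
  9a + 3b + c = -50
  25a + 5b + c = -126
Solving the system yields a = -4, b = -6, c = 4.
So P(s) = -4s² - 6s + 4.
The leading coefficient is -4.

-4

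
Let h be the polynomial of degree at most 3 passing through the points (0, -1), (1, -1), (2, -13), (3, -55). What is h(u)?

Write h(u) = au^3 + bu^2 + cu + d. Substituting each data point gives a linear system:
  d = -1
  a + b + c + d = -1
  8a + 4b + 2c + d = -13
  27a + 9b + 3c + d = -55
Solving the system yields a = -3, b = 3, c = 0, d = -1.
So h(u) = -3u³ + 3u² - 1.
Check: h(2) = -13. ✓

h(u) = -3u^3 + 3u^2 - 1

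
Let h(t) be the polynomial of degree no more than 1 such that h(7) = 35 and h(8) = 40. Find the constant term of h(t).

Write h(t) = at + b. Substituting each data point gives a linear system:
  7a + b = 35
  8a + b = 40
Solving the system yields a = 5, b = 0.
So h(t) = 5t.
The constant term is 0.

0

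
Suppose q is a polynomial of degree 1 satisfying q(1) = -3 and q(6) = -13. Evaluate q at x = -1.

Using the Lagrange interpolation formula with nodes 1, 6:
  L_0(x) = (x - 6) / -5
  L_1(x) = (x - 1) / 5
Then q(x) = -3·L_0(x) - 13·L_1(x).
Expanding and collecting terms gives q(x) = -2x - 1.
Evaluating at x = -1: q(-1) = 1.

1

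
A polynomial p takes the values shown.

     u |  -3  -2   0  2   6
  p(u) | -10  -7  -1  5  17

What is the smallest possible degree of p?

Divided differences on the nodes -3, -2, 0, 2, 6:
  order 0: -10  -7  -1  5  17
  order 1: 3  3  3  3
  order 2: 0  0  0
  order 3: 0  0
  order 4: 0
The order-1 divided differences are all 3 (nonzero) and every higher order vanishes, so the data lies on a polynomial of degree exactly 1.

1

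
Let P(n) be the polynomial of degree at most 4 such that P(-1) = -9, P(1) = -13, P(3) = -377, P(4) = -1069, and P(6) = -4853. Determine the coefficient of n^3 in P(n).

-4

Write P(n) = an^4 + bn^3 + cn^2 + dn + e. Substituting each data point gives a linear system:
  a - b + c - d + e = -9
  a + b + c + d + e = -13
  81a + 27b + 9c + 3d + e = -377
  256a + 64b + 16c + 4d + e = -1069
  1296a + 216b + 36c + 6d + e = -4853
Solving the system yields a = -3, b = -4, c = -3, d = 2, e = -5.
So P(n) = -3n^4 - 4n^3 - 3n^2 + 2n - 5.
The coefficient of n^3 is -4.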